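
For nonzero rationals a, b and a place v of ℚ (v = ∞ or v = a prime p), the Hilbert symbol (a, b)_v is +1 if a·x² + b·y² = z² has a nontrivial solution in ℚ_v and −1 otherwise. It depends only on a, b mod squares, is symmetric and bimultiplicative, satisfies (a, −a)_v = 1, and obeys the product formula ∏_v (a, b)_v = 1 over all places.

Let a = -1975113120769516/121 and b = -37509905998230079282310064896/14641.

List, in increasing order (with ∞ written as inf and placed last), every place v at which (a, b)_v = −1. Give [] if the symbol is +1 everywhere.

Mod squares: a ≡ -2253979, b ≡ -779. Check v ∈ {∞, 2, 7, 11, 13, 17, 19, 31, 41, 47}.
v=19: a=19^4·(≡8), b=19^5·(≡5) mod 19; (8|19)=-1, (5|19)=+1; (−1)^{4·5·9}·(-1)^5·(+1)^4 = -1.
v=41: a=41^2·(≡20), b=41^3·(≡12) mod 41; (20|41)=+1, (12|41)=-1; (−1)^{2·3·20}·(+1)^3·(-1)^2 = +1.
v=13: a=13^1·(≡6), b=13^4·(≡3) mod 13; (6|13)=-1, (3|13)=+1; (−1)^{1·4·6}·(-1)^4·(+1)^1 = +1.
v=∞: -2253979 < 0 and -779 < 0  ⇒  (a,b)_∞ = -1.
v=7: a=7^1·(≡5), b=7^2·(≡6) mod 7; (5|7)=-1, (6|7)=-1; (−1)^{1·2·3}·(-1)^2·(-1)^1 = -1.
v=11: a=11^-2·(≡9), b=11^-4·(≡2) mod 11; (9|11)=+1, (2|11)=-1; (−1)^{-2·-4·5}·(+1)^-4·(-1)^-2 = +1.
v=2: v_2(a)=2, v_2(b)=8; units ≡ 5, 5 (mod 8); ε·ε+αω+βω = 0·0+2·1+8·1 ≡ 0  ⇒  (a,b)_2 = +1.
v=17: a=17^1·(≡1), b=17^2·(≡10) mod 17; (1|17)=+1, (10|17)=-1; (−1)^{1·2·8}·(+1)^2·(-1)^1 = -1.
v=47: a=47^1·(≡45), b=47^2·(≡31) mod 47; (45|47)=-1, (31|47)=-1; (−1)^{1·2·23}·(-1)^2·(-1)^1 = -1.
v=31: a=31^1·(≡11), b=31^2·(≡27) mod 31; (11|31)=-1, (27|31)=-1; (−1)^{1·2·15}·(-1)^2·(-1)^1 = -1.
Ram(-2253979, -779) = {7, 17, 19, 31, 47, ∞}; no ℚ_7-point on the conic.

[7, 17, 19, 31, 47, inf]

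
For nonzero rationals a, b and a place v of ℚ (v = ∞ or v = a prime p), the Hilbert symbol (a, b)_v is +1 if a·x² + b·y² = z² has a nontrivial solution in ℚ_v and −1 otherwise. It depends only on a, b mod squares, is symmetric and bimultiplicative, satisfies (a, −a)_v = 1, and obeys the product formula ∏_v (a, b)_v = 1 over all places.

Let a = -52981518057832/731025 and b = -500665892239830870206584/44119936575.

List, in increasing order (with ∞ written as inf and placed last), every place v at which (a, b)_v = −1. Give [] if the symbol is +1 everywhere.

(a, b) ≡ (-231322, -141778) mod (ℚ^×)²; places V = {2, 3, 5, 7, 11, 13, 17, 19, 23, 31, 41, 47, ∞}.
(a,b)_2: α=3, β=3; u≡3, v≡7 (mod 8); ε(u)ε(v)=1·1, αω(v)=3·0, βω(u)=3·1; sum ≡ 0  ⇒  +1.
(a,b)_∞: sgn(-231322)=−, sgn(-141778)=−, so -1.
(a,b)_47: α=2, u≡9; β=2, v≡25 (mod 47); (9|47)=+1, (25|47)=+1; sign (−1)^0·+1^2·+1^2 = +1.
(a,b)_11: α=0, u≡6; β=-2, v≡1 (mod 11); (6|11)=-1, (1|11)=+1; sign (−1)^0·-1^-2·+1^0 = +1.
(a,b)_5: α=-2, u≡3; β=-2, v≡2 (mod 5); (3|5)=-1, (2|5)=-1; sign (−1)^0·-1^-2·-1^-2 = +1.
(a,b)_19: α=-2, u≡10; β=-1, v≡6 (mod 19); (10|19)=-1, (6|19)=+1; sign (−1)^0·-1^-1·+1^-2 = -1.
(a,b)_41: α=1, u≡2; β=1, v≡17 (mod 41); (2|41)=+1, (17|41)=-1; sign (−1)^0·+1^1·-1^1 = -1.
(a,b)_23: α=2, u≡9; β=6, v≡17 (mod 23); (9|23)=+1, (17|23)=-1; sign (−1)^0·+1^6·-1^2 = +1.
(a,b)_3: α=-4, u≡2; β=-10, v≡2 (mod 3); (2|3)=-1, (2|3)=-1; sign (−1)^0·-1^-10·-1^-4 = +1.
(a,b)_17: α=0, u≡11; β=2, v≡13 (mod 17); (11|17)=-1, (13|17)=+1; sign (−1)^0·-1^2·+1^0 = +1.
(a,b)_13: α=1, u≡10; β=-1, v≡3 (mod 13); (10|13)=+1, (3|13)=+1; sign (−1)^0·+1^-1·+1^1 = +1.
(a,b)_31: α=1, u≡1; β=2, v≡4 (mod 31); (1|31)=+1, (4|31)=+1; sign (−1)^0·+1^2·+1^1 = +1.
(a,b)_7: α=3, u≡1; β=5, v≡2 (mod 7); (1|7)=+1, (2|7)=+1; sign (−1)^1·+1^5·+1^3 = -1.
(-231322, -141778 / ℚ) ramifies at {7, 19, 41, ∞}: a division algebra.

[7, 19, 41, inf]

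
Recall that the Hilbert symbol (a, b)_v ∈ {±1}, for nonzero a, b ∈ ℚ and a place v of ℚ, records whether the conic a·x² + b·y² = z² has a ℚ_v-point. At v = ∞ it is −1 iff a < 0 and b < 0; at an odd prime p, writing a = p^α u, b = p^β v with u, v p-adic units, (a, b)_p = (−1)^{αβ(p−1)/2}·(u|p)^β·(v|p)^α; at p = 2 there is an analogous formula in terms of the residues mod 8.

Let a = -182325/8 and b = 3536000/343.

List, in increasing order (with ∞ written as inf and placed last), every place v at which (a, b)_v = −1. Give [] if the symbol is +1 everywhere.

[3, 13]

(a, b) ≡ (-14586, 15470) mod (ℚ^×)²; places V = {2, 3, 5, 7, 11, 13, 17, ∞}.
(a,b)_5: α=2, u≡4; β=3, v≡1 (mod 5); (4|5)=+1, (1|5)=+1; sign (−1)^0·+1^3·+1^2 = +1.
(a,b)_13: α=1, u≡10; β=1, v≡8 (mod 13); (10|13)=+1, (8|13)=-1; sign (−1)^0·+1^1·-1^1 = -1.
(a,b)_7: α=0, u≡4; β=-3, v≡6 (mod 7); (4|7)=+1, (6|7)=-1; sign (−1)^0·+1^-3·-1^0 = +1.
(a,b)_∞: sgn(-14586)=−, sgn(15470)=+, so +1.
(a,b)_3: α=1, u≡1; β=0, v≡2 (mod 3); (1|3)=+1, (2|3)=-1; sign (−1)^0·+1^0·-1^1 = -1.
(a,b)_2: α=-3, β=7; u≡3, v≡7 (mod 8); ε(u)ε(v)=1·1, αω(v)=-3·0, βω(u)=7·1; sum ≡ 0  ⇒  +1.
(a,b)_17: α=1, u≡13; β=1, v≡13 (mod 17); (13|17)=+1, (13|17)=+1; sign (−1)^0·+1^1·+1^1 = +1.
(a,b)_11: α=1, u≡3; β=0, v≡3 (mod 11); (3|11)=+1, (3|11)=+1; sign (−1)^0·+1^0·+1^1 = +1.
(-14586, 15470 / ℚ) ramifies at {3, 13}: a division algebra.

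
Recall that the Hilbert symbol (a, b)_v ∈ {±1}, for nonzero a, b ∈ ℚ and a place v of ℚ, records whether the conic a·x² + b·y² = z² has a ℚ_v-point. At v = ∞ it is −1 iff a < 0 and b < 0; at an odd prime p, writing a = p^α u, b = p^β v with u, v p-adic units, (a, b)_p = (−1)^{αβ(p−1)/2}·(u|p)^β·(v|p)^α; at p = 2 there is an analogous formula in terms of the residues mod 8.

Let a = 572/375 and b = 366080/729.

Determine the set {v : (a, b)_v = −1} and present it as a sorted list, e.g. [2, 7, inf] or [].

[3, 13]

(a, b) ≡ (2145, 1430) mod (ℚ^×)²; places V = {2, 3, 5, 11, 13, ∞}.
(a,b)_13: α=1, u≡4; β=1, v≡2 (mod 13); (4|13)=+1, (2|13)=-1; sign (−1)^0·+1^1·-1^1 = -1.
(a,b)_∞: sgn(2145)=+, sgn(1430)=+, so +1.
(a,b)_2: α=2, β=9; u≡1, v≡3 (mod 8); ε(u)ε(v)=0·1, αω(v)=2·1, βω(u)=9·0; sum ≡ 0  ⇒  +1.
(a,b)_5: α=-3, u≡4; β=1, v≡4 (mod 5); (4|5)=+1, (4|5)=+1; sign (−1)^0·+1^1·+1^-3 = +1.
(a,b)_3: α=-1, u≡1; β=-6, v≡2 (mod 3); (1|3)=+1, (2|3)=-1; sign (−1)^0·+1^-6·-1^-1 = -1.
(a,b)_11: α=1, u≡8; β=1, v≡9 (mod 11); (8|11)=-1, (9|11)=+1; sign (−1)^1·-1^1·+1^1 = +1.
|Ram(2145, 1430)| = 2, even; anisotropic at {3, 13}.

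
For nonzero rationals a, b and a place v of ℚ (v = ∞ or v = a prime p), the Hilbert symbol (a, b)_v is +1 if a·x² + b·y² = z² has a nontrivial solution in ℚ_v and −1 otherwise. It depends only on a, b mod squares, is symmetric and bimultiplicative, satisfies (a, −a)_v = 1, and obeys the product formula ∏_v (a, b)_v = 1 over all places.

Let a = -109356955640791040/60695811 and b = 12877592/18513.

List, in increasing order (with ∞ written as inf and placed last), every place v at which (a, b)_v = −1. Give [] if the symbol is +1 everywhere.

[2, 7, 13, 17]

(a, b) ≡ (-385, 3094) mod (ℚ^×)²; places V = {2, 3, 5, 7, 11, 13, 17, 19, 29, ∞}.
(a,b)_5: α=1, u≡2; β=0, v≡4 (mod 5); (2|5)=-1, (4|5)=+1; sign (−1)^0·-1^0·+1^1 = +1.
(a,b)_7: α=1, u≡1; β=3, v≡2 (mod 7); (1|7)=+1, (2|7)=+1; sign (−1)^1·+1^3·+1^1 = -1.
(a,b)_19: α=2, u≡3; β=2, v≡4 (mod 19); (3|19)=-1, (4|19)=+1; sign (−1)^0·-1^2·+1^2 = +1.
(a,b)_13: α=4, u≡2; β=1, v≡10 (mod 13); (2|13)=-1, (10|13)=+1; sign (−1)^0·-1^1·+1^4 = -1.
(a,b)_11: α=-1, u≡9; β=-2, v≡9 (mod 11); (9|11)=+1, (9|11)=+1; sign (−1)^0·+1^-2·+1^-1 = +1.
(a,b)_29: α=-2, u≡10; β=0, v≡5 (mod 29); (10|29)=-1, (5|29)=+1; sign (−1)^0·-1^0·+1^-2 = +1.
(a,b)_∞: sgn(-385)=−, sgn(3094)=+, so +1.
(a,b)_17: α=2, u≡10; β=-1, v≡7 (mod 17); (10|17)=-1, (7|17)=-1; sign (−1)^0·-1^-1·-1^2 = -1.
(a,b)_3: α=-8, u≡2; β=-2, v≡1 (mod 3); (2|3)=-1, (1|3)=+1; sign (−1)^0·-1^-2·+1^-8 = +1.
(a,b)_2: α=20, β=3; u≡7, v≡3 (mod 8); ε(u)ε(v)=1·1, αω(v)=20·1, βω(u)=3·0; sum ≡ 1  ⇒  -1.
(-385, 3094 / ℚ) ramifies at {2, 7, 13, 17}: a division algebra.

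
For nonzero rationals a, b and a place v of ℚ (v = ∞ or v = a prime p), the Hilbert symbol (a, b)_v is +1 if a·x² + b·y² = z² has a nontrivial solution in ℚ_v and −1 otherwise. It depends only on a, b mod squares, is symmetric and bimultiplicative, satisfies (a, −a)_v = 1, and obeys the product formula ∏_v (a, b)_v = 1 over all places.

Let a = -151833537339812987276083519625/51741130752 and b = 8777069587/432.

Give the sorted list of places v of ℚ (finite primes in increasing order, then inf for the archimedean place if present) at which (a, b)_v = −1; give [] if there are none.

(a, b) ≡ (-24322155, 561) mod (ℚ^×)²; places V = {2, 3, 5, 11, 13, 17, 19, 23, 29, 31, ∞}.
(a,b)_3: α=-7, u≡1; β=-3, v≡1 (mod 3); (1|3)=+1, (1|3)=+1; sign (−1)^1·+1^-3·+1^-7 = -1.
(a,b)_31: α=6, u≡26; β=2, v≡23 (mod 31); (26|31)=-1, (23|31)=-1; sign (−1)^0·-1^2·-1^6 = +1.
(a,b)_29: α=1, u≡18; β=0, v≡10 (mod 29); (18|29)=-1, (10|29)=-1; sign (−1)^0·-1^0·-1^1 = -1.
(a,b)_23: α=1, u≡12; β=0, v≡13 (mod 23); (12|23)=+1, (13|23)=+1; sign (−1)^0·+1^0·+1^1 = +1.
(a,b)_19: α=-2, u≡17; β=0, v≡8 (mod 19); (17|19)=+1, (8|19)=-1; sign (−1)^0·+1^0·-1^-2 = +1.
(a,b)_5: α=3, u≡4; β=0, v≡1 (mod 5); (4|5)=+1, (1|5)=+1; sign (−1)^0·+1^0·+1^3 = +1.
(a,b)_2: α=-16, β=-4; u≡5, v≡1 (mod 8); ε(u)ε(v)=0·0, αω(v)=-16·0, βω(u)=-4·1; sum ≡ 0  ⇒  +1.
(a,b)_11: α=3, u≡5; β=1, v≡8 (mod 11); (5|11)=+1, (8|11)=-1; sign (−1)^1·+1^1·-1^3 = +1.
(a,b)_13: α=1, u≡4; β=2, v≡8 (mod 13); (4|13)=+1, (8|13)=-1; sign (−1)^0·+1^2·-1^1 = -1.
(a,b)_17: α=9, u≡6; β=3, v≡15 (mod 17); (6|17)=-1, (15|17)=+1; sign (−1)^0·-1^3·+1^9 = -1.
(a,b)_∞: sgn(-24322155)=−, sgn(561)=+, so +1.
(-24322155, 561 / ℚ) ramifies at {3, 13, 17, 29}: a division algebra.

[3, 13, 17, 29]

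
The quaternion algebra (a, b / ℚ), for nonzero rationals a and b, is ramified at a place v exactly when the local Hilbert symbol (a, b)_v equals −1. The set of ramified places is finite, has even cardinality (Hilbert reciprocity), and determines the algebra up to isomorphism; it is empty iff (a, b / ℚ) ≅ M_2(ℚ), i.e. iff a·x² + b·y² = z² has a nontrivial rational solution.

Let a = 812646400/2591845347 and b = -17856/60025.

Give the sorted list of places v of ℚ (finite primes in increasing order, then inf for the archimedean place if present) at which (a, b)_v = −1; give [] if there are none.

Mod squares: a ≡ 93, b ≡ -31. Check v ∈ {∞, 2, 3, 5, 7, 13, 17, 19, 31}.
v=7: a=7^-2·(≡2), b=7^-4·(≡2) mod 7; (2|7)=+1, (2|7)=+1; (−1)^{-2·-4·3}·(+1)^-4·(+1)^-2 = +1.
v=5: a=5^2·(≡3), b=5^-2·(≡4) mod 5; (3|5)=-1, (4|5)=+1; (−1)^{2·-2·2}·(-1)^-2·(+1)^2 = +1.
v=17: a=17^-2·(≡1), b=17^0·(≡3) mod 17; (1|17)=+1, (3|17)=-1; (−1)^{-2·0·8}·(+1)^0·(-1)^-2 = +1.
v=13: a=13^-2·(≡11), b=13^0·(≡8) mod 13; (11|13)=-1, (8|13)=-1; (−1)^{-2·0·6}·(-1)^0·(-1)^-2 = +1.
v=19: a=19^-2·(≡11), b=19^0·(≡1) mod 19; (11|19)=+1, (1|19)=+1; (−1)^{-2·0·9}·(+1)^0·(+1)^-2 = +1.
v=3: a=3^-1·(≡1), b=3^2·(≡2) mod 3; (1|3)=+1, (2|3)=-1; (−1)^{-1·2·1}·(+1)^2·(-1)^-1 = -1.
v=31: a=31^1·(≡21), b=31^1·(≡29) mod 31; (21|31)=-1, (29|31)=-1; (−1)^{1·1·15}·(-1)^1·(-1)^1 = -1.
v=∞: 93 > 0 and -31 < 0  ⇒  (a,b)_∞ = +1.
v=2: v_2(a)=20, v_2(b)=6; units ≡ 5, 1 (mod 8); ε·ε+αω+βω = 0·0+20·0+6·1 ≡ 0  ⇒  (a,b)_2 = +1.
|Ram(93, -31)| = 2, even; anisotropic at {3, 31}.

[3, 31]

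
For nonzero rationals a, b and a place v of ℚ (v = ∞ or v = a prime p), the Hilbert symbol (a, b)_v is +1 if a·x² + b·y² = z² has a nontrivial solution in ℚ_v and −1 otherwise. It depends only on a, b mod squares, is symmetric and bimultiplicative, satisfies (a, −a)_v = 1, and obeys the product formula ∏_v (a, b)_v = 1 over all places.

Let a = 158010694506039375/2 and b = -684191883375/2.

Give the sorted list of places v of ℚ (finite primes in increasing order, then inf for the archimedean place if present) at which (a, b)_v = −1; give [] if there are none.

(a, b) ≡ (2926, -15470) mod (ℚ^×)²; places V = {2, 3, 5, 7, 11, 13, 17, 19, ∞}.
(a,b)_19: α=3, u≡14; β=2, v≡18 (mod 19); (14|19)=-1, (18|19)=-1; sign (−1)^0·-1^2·-1^3 = -1.
(a,b)_13: α=2, u≡12; β=1, v≡2 (mod 13); (12|13)=+1, (2|13)=-1; sign (−1)^0·+1^1·-1^2 = +1.
(a,b)_3: α=4, u≡1; β=4, v≡1 (mod 3); (1|3)=+1, (1|3)=+1; sign (−1)^0·+1^4·+1^4 = +1.
(a,b)_17: α=2, u≡4; β=1, v≡15 (mod 17); (4|17)=+1, (15|17)=+1; sign (−1)^0·+1^1·+1^2 = +1.
(a,b)_11: α=3, u≡8; β=2, v≡2 (mod 11); (8|11)=-1, (2|11)=-1; sign (−1)^0·-1^2·-1^3 = -1.
(a,b)_∞: sgn(2926)=+, sgn(-15470)=−, so +1.
(a,b)_7: α=1, u≡6; β=1, v≡1 (mod 7); (6|7)=-1, (1|7)=+1; sign (−1)^1·-1^1·+1^1 = +1.
(a,b)_2: α=-1, β=-1; u≡7, v≡1 (mod 8); ε(u)ε(v)=1·0, αω(v)=-1·0, βω(u)=-1·0; sum ≡ 0  ⇒  +1.
(a,b)_5: α=4, u≡4; β=3, v≡4 (mod 5); (4|5)=+1, (4|5)=+1; sign (−1)^0·+1^3·+1^4 = +1.
Ram(2926, -15470) = {11, 19}; no ℚ_11-point on the conic.

[11, 19]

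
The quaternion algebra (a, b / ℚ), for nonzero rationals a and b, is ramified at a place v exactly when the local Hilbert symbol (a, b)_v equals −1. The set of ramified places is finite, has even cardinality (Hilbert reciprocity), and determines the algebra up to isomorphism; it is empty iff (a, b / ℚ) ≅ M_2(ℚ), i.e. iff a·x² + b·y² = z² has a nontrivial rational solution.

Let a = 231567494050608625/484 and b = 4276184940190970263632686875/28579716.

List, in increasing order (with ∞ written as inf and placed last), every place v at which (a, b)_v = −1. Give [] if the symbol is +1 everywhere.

[7, 13, 17, 19]

(a, b) ≡ (11305, 121771) mod (ℚ^×)²; places V = {2, 3, 5, 7, 11, 13, 17, 19, 29, ∞}.
(a,b)_17: α=1, u≡16; β=1, v≡5 (mod 17); (16|17)=+1, (5|17)=-1; sign (−1)^0·+1^1·-1^1 = -1.
(a,b)_∞: sgn(11305)=+, sgn(121771)=+, so +1.
(a,b)_13: α=2, u≡6; β=7, v≡7 (mod 13); (6|13)=-1, (7|13)=-1; sign (−1)^0·-1^7·-1^2 = -1.
(a,b)_5: α=3, u≡1; β=4, v≡4 (mod 5); (1|5)=+1, (4|5)=+1; sign (−1)^0·+1^4·+1^3 = +1.
(a,b)_11: α=-2, u≡2; β=-2, v≡3 (mod 11); (2|11)=-1, (3|11)=+1; sign (−1)^0·-1^-2·+1^-2 = +1.
(a,b)_3: α=0, u≡1; β=-10, v≡1 (mod 3); (1|3)=+1, (1|3)=+1; sign (−1)^0·+1^-10·+1^0 = +1.
(a,b)_2: α=-2, β=-2; u≡1, v≡3 (mod 8); ε(u)ε(v)=0·1, αω(v)=-2·1, βω(u)=-2·0; sum ≡ 0  ⇒  +1.
(a,b)_19: α=1, u≡16; β=1, v≡16 (mod 19); (16|19)=+1, (16|19)=+1; sign (−1)^1·+1^1·+1^1 = -1.
(a,b)_7: α=9, u≡6; β=12, v≡3 (mod 7); (6|7)=-1, (3|7)=-1; sign (−1)^0·-1^12·-1^9 = -1.
(a,b)_29: α=2, u≡23; β=3, v≡6 (mod 29); (23|29)=+1, (6|29)=+1; sign (−1)^0·+1^3·+1^2 = +1.
Ram(11305, 121771) = {7, 13, 17, 19}; no ℚ_7-point on the conic.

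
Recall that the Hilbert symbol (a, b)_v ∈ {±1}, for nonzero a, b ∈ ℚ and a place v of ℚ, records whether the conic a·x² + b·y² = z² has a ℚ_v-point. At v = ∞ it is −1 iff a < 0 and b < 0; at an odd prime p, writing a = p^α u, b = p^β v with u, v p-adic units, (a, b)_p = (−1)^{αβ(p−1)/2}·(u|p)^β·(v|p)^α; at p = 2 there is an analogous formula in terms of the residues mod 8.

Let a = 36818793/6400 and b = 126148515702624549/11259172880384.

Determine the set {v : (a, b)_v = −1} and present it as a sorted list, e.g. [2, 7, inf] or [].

(a, b) ≡ (473, 405515671) mod (ℚ^×)²; places V = {2, 3, 5, 11, 13, 17, 19, 29, 31, 37, 43, 47, ∞}.
(a,b)_37: α=0, u≡18; β=3, v≡18 (mod 37); (18|37)=-1, (18|37)=-1; sign (−1)^0·-1^3·-1^0 = -1.
(a,b)_11: α=1, u≡8; β=-1, v≡6 (mod 11); (8|11)=-1, (6|11)=-1; sign (−1)^1·-1^-1·-1^1 = -1.
(a,b)_31: α=2, u≡2; β=2, v≡24 (mod 31); (2|31)=+1, (24|31)=-1; sign (−1)^0·+1^2·-1^2 = +1.
(a,b)_43: α=1, u≡38; β=1, v≡16 (mod 43); (38|43)=+1, (16|43)=+1; sign (−1)^1·+1^1·+1^1 = -1.
(a,b)_∞: sgn(473)=+, sgn(405515671)=+, so +1.
(a,b)_19: α=0, u≡5; β=-2, v≡1 (mod 19); (5|19)=+1, (1|19)=+1; sign (−1)^0·+1^-2·+1^0 = +1.
(a,b)_17: α=0, u≡5; β=3, v≡6 (mod 17); (5|17)=-1, (6|17)=-1; sign (−1)^0·-1^3·-1^0 = -1.
(a,b)_2: α=-8, β=-24; u≡1, v≡7 (mod 8); ε(u)ε(v)=0·1, αω(v)=-8·0, βω(u)=-24·0; sum ≡ 0  ⇒  +1.
(a,b)_47: α=0, u≡21; β=1, v≡30 (mod 47); (21|47)=+1, (30|47)=-1; sign (−1)^0·+1^1·-1^0 = +1.
(a,b)_3: α=4, u≡2; β=2, v≡1 (mod 3); (2|3)=-1, (1|3)=+1; sign (−1)^0·-1^2·+1^4 = +1.
(a,b)_29: α=0, u≡24; β=1, v≡3 (mod 29); (24|29)=+1, (3|29)=-1; sign (−1)^0·+1^1·-1^0 = +1.
(a,b)_13: α=0, u≡6; β=-2, v≡5 (mod 13); (6|13)=-1, (5|13)=-1; sign (−1)^0·-1^-2·-1^0 = +1.
(a,b)_5: α=-2, u≡3; β=0, v≡1 (mod 5); (3|5)=-1, (1|5)=+1; sign (−1)^0·-1^0·+1^-2 = +1.
(473, 405515671 / ℚ) ramifies at {11, 17, 37, 43}: a division algebra.

[11, 17, 37, 43]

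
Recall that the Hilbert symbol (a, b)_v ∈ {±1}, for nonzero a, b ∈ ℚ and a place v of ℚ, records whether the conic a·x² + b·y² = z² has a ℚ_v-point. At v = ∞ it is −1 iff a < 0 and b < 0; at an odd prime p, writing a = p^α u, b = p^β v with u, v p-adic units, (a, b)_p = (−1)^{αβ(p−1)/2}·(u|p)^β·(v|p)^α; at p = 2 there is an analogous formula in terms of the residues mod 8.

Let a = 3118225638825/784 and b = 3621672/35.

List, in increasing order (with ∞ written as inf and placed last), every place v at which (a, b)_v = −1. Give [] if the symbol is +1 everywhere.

(a, b) ≡ (33, 4830) mod (ℚ^×)²; places V = {2, 3, 5, 7, 11, 23, ∞}.
(a,b)_5: α=2, u≡2; β=-1, v≡1 (mod 5); (2|5)=-1, (1|5)=+1; sign (−1)^0·-1^-1·+1^2 = -1.
(a,b)_∞: sgn(33)=+, sgn(4830)=+, so +1.
(a,b)_7: α=-2, u≡5; β=-1, v≡1 (mod 7); (5|7)=-1, (1|7)=+1; sign (−1)^0·-1^-1·+1^-2 = -1.
(a,b)_2: α=-4, β=3; u≡1, v≡7 (mod 8); ε(u)ε(v)=0·1, αω(v)=-4·0, βω(u)=3·0; sum ≡ 0  ⇒  +1.
(a,b)_3: α=11, u≡2; β=9, v≡2 (mod 3); (2|3)=-1, (2|3)=-1; sign (−1)^1·-1^9·-1^11 = -1.
(a,b)_23: α=2, u≡20; β=1, v≡12 (mod 23); (20|23)=-1, (12|23)=+1; sign (−1)^0·-1^1·+1^2 = -1.
(a,b)_11: α=3, u≡3; β=0, v≡5 (mod 11); (3|11)=+1, (5|11)=+1; sign (−1)^0·+1^0·+1^3 = +1.
Ram(33, 4830) = {3, 5, 7, 23}; no ℚ_3-point on the conic.

[3, 5, 7, 23]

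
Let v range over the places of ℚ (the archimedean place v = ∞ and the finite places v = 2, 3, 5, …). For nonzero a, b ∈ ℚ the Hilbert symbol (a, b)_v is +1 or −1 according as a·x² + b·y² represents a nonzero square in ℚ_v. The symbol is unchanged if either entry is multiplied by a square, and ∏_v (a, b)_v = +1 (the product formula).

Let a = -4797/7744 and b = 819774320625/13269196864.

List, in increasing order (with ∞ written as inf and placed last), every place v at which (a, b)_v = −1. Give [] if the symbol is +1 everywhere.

[13, 19]

(a, b) ≡ (-533, 57) mod (ℚ^×)²; places V = {2, 3, 5, 7, 11, 13, 17, 19, 41, ∞}.
(a,b)_2: α=-6, β=-6; u≡3, v≡1 (mod 8); ε(u)ε(v)=1·0, αω(v)=-6·0, βω(u)=-6·1; sum ≡ 0  ⇒  +1.
(a,b)_11: α=-2, u≡6; β=-4, v≡6 (mod 11); (6|11)=-1, (6|11)=-1; sign (−1)^0·-1^-4·-1^-2 = +1.
(a,b)_5: α=0, u≡2; β=4, v≡2 (mod 5); (2|5)=-1, (2|5)=-1; sign (−1)^0·-1^4·-1^0 = +1.
(a,b)_19: α=0, u≡13; β=1, v≡14 (mod 19); (13|19)=-1, (14|19)=-1; sign (−1)^0·-1^1·-1^0 = -1.
(a,b)_13: α=1, u≡11; β=2, v≡8 (mod 13); (11|13)=-1, (8|13)=-1; sign (−1)^0·-1^2·-1^1 = -1.
(a,b)_7: α=0, u≡6; β=-2, v≡1 (mod 7); (6|7)=-1, (1|7)=+1; sign (−1)^0·-1^-2·+1^0 = +1.
(a,b)_17: α=0, u≡11; β=-2, v≡6 (mod 17); (11|17)=-1, (6|17)=-1; sign (−1)^0·-1^-2·-1^0 = +1.
(a,b)_41: α=1, u≡7; β=2, v≡36 (mod 41); (7|41)=-1, (36|41)=+1; sign (−1)^0·-1^2·+1^1 = +1.
(a,b)_∞: sgn(-533)=−, sgn(57)=+, so +1.
(a,b)_3: α=2, u≡1; β=5, v≡1 (mod 3); (1|3)=+1, (1|3)=+1; sign (−1)^0·+1^5·+1^2 = +1.
Ram(-533, 57) = {13, 19}; no ℚ_13-point on the conic.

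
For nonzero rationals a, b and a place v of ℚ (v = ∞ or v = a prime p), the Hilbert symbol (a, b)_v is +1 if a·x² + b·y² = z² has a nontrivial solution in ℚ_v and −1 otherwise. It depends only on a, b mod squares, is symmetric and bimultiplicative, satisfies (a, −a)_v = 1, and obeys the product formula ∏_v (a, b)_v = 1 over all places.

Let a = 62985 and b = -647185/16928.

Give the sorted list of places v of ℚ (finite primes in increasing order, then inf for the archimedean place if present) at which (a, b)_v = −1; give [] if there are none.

[5, 7, 11, 17]

Mod squares: a ≡ 62985, b ≡ -770. Check v ∈ {∞, 2, 3, 5, 7, 11, 13, 17, 19, 23, 41}.
v=19: a=19^1·(≡9), b=19^0·(≡7) mod 19; (9|19)=+1, (7|19)=+1; (−1)^{1·0·9}·(+1)^0·(+1)^1 = +1.
v=7: a=7^0·(≡6), b=7^1·(≡4) mod 7; (6|7)=-1, (4|7)=+1; (−1)^{0·1·3}·(-1)^1·(+1)^0 = -1.
v=23: a=23^0·(≡11), b=23^-2·(≡9) mod 23; (11|23)=-1, (9|23)=+1; (−1)^{0·-2·11}·(-1)^-2·(+1)^0 = +1.
v=5: a=5^1·(≡2), b=5^1·(≡1) mod 5; (2|5)=-1, (1|5)=+1; (−1)^{1·1·2}·(-1)^1·(+1)^1 = -1.
v=3: a=3^1·(≡1), b=3^0·(≡1) mod 3; (1|3)=+1, (1|3)=+1; (−1)^{1·0·1}·(+1)^0·(+1)^1 = +1.
v=∞: 62985 > 0 and -770 < 0  ⇒  (a,b)_∞ = +1.
v=2: v_2(a)=0, v_2(b)=-5; units ≡ 1, 7 (mod 8); ε·ε+αω+βω = 0·1+0·0+-5·0 ≡ 0  ⇒  (a,b)_2 = +1.
v=17: a=17^1·(≡16), b=17^0·(≡3) mod 17; (16|17)=+1, (3|17)=-1; (−1)^{1·0·8}·(+1)^0·(-1)^1 = -1.
v=11: a=11^0·(≡10), b=11^1·(≡7) mod 11; (10|11)=-1, (7|11)=-1; (−1)^{0·1·5}·(-1)^1·(-1)^0 = -1.
v=13: a=13^1·(≡9), b=13^0·(≡10) mod 13; (9|13)=+1, (10|13)=+1; (−1)^{1·0·6}·(+1)^0·(+1)^1 = +1.
v=41: a=41^0·(≡9), b=41^2·(≡36) mod 41; (9|41)=+1, (36|41)=+1; (−1)^{0·2·20}·(+1)^2·(+1)^0 = +1.
Ram(62985, -770) = {5, 7, 11, 17}; no ℚ_5-point on the conic.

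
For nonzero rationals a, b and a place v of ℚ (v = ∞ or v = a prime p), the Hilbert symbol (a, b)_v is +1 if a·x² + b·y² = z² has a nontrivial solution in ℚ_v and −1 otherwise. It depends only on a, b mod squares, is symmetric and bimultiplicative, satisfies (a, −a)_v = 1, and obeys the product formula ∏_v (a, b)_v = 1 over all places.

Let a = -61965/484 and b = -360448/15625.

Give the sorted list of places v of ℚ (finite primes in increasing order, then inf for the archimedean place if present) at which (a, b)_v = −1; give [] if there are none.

[2, 5, 17, inf]

Mod squares: a ≡ -85, b ≡ -22. Check v ∈ {∞, 2, 3, 5, 11, 17}.
v=2: v_2(a)=-2, v_2(b)=15; units ≡ 3, 5 (mod 8); ε·ε+αω+βω = 1·0+-2·1+15·1 ≡ 1  ⇒  (a,b)_2 = -1.
v=5: a=5^1·(≡3), b=5^-6·(≡2) mod 5; (3|5)=-1, (2|5)=-1; (−1)^{1·-6·2}·(-1)^-6·(-1)^1 = -1.
v=3: a=3^6·(≡2), b=3^0·(≡2) mod 3; (2|3)=-1, (2|3)=-1; (−1)^{6·0·1}·(-1)^0·(-1)^6 = +1.
v=11: a=11^-2·(≡5), b=11^1·(≡9) mod 11; (5|11)=+1, (9|11)=+1; (−1)^{-2·1·5}·(+1)^1·(+1)^-2 = +1.
v=∞: -85 < 0 and -22 < 0  ⇒  (a,b)_∞ = -1.
v=17: a=17^1·(≡14), b=17^0·(≡10) mod 17; (14|17)=-1, (10|17)=-1; (−1)^{1·0·8}·(-1)^0·(-1)^1 = -1.
(-85, -22 / ℚ) ramifies at {2, 5, 17, ∞}: a division algebra.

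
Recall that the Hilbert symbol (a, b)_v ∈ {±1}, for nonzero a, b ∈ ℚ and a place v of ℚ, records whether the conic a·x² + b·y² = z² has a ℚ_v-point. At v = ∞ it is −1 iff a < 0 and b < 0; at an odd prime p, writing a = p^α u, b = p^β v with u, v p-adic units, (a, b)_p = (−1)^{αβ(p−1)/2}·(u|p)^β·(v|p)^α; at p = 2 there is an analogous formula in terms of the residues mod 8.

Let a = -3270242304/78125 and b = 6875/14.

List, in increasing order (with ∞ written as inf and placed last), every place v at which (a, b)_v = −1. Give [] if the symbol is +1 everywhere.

Mod squares: a ≡ -443555, b ≡ 154. Check v ∈ {∞, 2, 3, 5, 7, 11, 19, 23, 29}.
v=7: a=7^1·(≡3), b=7^-1·(≡4) mod 7; (3|7)=-1, (4|7)=+1; (−1)^{1·-1·3}·(-1)^-1·(+1)^1 = +1.
v=3: a=3^2·(≡1), b=3^0·(≡1) mod 3; (1|3)=+1, (1|3)=+1; (−1)^{2·0·1}·(+1)^0·(+1)^2 = +1.
v=5: a=5^-7·(≡1), b=5^4·(≡4) mod 5; (1|5)=+1, (4|5)=+1; (−1)^{-7·4·2}·(+1)^4·(+1)^-7 = +1.
v=23: a=23^1·(≡2), b=23^0·(≡13) mod 23; (2|23)=+1, (13|23)=+1; (−1)^{1·0·11}·(+1)^0·(+1)^1 = +1.
v=∞: -443555 < 0 and 154 > 0  ⇒  (a,b)_∞ = +1.
v=19: a=19^1·(≡6), b=19^0·(≡12) mod 19; (6|19)=+1, (12|19)=-1; (−1)^{1·0·9}·(+1)^0·(-1)^1 = -1.
v=29: a=29^1·(≡12), b=29^0·(≡25) mod 29; (12|29)=-1, (25|29)=+1; (−1)^{1·0·14}·(-1)^0·(+1)^1 = +1.
v=11: a=11^0·(≡4), b=11^1·(≡3) mod 11; (4|11)=+1, (3|11)=+1; (−1)^{0·1·5}·(+1)^1·(+1)^0 = +1.
v=2: v_2(a)=12, v_2(b)=-1; units ≡ 5, 5 (mod 8); ε·ε+αω+βω = 0·0+12·1+-1·1 ≡ 1  ⇒  (a,b)_2 = -1.
(-443555, 154 / ℚ) ramifies at {2, 19}: a division algebra.

[2, 19]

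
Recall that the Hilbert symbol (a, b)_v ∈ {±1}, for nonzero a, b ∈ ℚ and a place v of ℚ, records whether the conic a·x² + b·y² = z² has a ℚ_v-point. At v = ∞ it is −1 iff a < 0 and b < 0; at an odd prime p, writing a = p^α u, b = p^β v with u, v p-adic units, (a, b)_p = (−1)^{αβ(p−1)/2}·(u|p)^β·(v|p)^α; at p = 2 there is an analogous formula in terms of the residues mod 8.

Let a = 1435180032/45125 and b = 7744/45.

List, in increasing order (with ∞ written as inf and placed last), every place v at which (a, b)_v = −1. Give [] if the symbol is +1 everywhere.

[5, 13]

Mod squares: a ≡ 715, b ≡ 5. Check v ∈ {∞, 2, 3, 5, 11, 13, 19}.
v=13: a=13^1·(≡10), b=13^0·(≡8) mod 13; (10|13)=+1, (8|13)=-1; (−1)^{1·0·6}·(+1)^0·(-1)^1 = -1.
v=19: a=19^-2·(≡2), b=19^0·(≡7) mod 19; (2|19)=-1, (7|19)=+1; (−1)^{-2·0·9}·(-1)^0·(+1)^-2 = +1.
v=2: v_2(a)=10, v_2(b)=6; units ≡ 3, 5 (mod 8); ε·ε+αω+βω = 1·0+10·1+6·1 ≡ 0  ⇒  (a,b)_2 = +1.
v=3: a=3^4·(≡1), b=3^-2·(≡2) mod 3; (1|3)=+1, (2|3)=-1; (−1)^{4·-2·1}·(+1)^-2·(-1)^4 = +1.
v=5: a=5^-3·(≡2), b=5^-1·(≡1) mod 5; (2|5)=-1, (1|5)=+1; (−1)^{-3·-1·2}·(-1)^-1·(+1)^-3 = -1.
v=∞: 715 > 0 and 5 > 0  ⇒  (a,b)_∞ = +1.
v=11: a=11^3·(≡10), b=11^2·(≡9) mod 11; (10|11)=-1, (9|11)=+1; (−1)^{3·2·5}·(-1)^2·(+1)^3 = +1.
Ram(715, 5) = {5, 13}; no ℚ_5-point on the conic.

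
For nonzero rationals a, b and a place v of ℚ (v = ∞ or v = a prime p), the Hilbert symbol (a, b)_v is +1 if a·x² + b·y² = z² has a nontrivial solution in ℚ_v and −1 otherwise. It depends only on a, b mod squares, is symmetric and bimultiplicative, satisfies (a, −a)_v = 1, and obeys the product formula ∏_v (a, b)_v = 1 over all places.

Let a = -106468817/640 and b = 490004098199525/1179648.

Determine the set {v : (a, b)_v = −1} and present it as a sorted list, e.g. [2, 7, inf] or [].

(a, b) ≡ (-128570, 1978) mod (ℚ^×)²; places V = {2, 3, 5, 7, 13, 17, 23, 43, ∞}.
(a,b)_2: α=-7, β=-17; u≡3, v≡5 (mod 8); ε(u)ε(v)=1·0, αω(v)=-7·1, βω(u)=-17·1; sum ≡ 0  ⇒  +1.
(a,b)_17: α=0, u≡13; β=2, v≡11 (mod 17); (13|17)=+1, (11|17)=-1; sign (−1)^0·+1^2·-1^0 = +1.
(a,b)_7: α=2, u≡3; β=4, v≡2 (mod 7); (3|7)=-1, (2|7)=+1; sign (−1)^0·-1^4·+1^2 = +1.
(a,b)_∞: sgn(-128570)=−, sgn(1978)=+, so +1.
(a,b)_23: α=1, u≡19; β=1, v≡14 (mod 23); (19|23)=-1, (14|23)=-1; sign (−1)^1·-1^1·-1^1 = -1.
(a,b)_43: α=1, u≡33; β=1, v≡39 (mod 43); (33|43)=-1, (39|43)=-1; sign (−1)^1·-1^1·-1^1 = -1.
(a,b)_3: α=0, u≡1; β=-2, v≡1 (mod 3); (1|3)=+1, (1|3)=+1; sign (−1)^0·+1^-2·+1^0 = +1.
(a,b)_5: α=-1, u≡1; β=2, v≡2 (mod 5); (1|5)=+1, (2|5)=-1; sign (−1)^0·+1^2·-1^-1 = -1.
(a,b)_13: α=3, u≡1; β=4, v≡6 (mod 13); (1|13)=+1, (6|13)=-1; sign (−1)^0·+1^4·-1^3 = -1.
(-128570, 1978 / ℚ) ramifies at {5, 13, 23, 43}: a division algebra.

[5, 13, 23, 43]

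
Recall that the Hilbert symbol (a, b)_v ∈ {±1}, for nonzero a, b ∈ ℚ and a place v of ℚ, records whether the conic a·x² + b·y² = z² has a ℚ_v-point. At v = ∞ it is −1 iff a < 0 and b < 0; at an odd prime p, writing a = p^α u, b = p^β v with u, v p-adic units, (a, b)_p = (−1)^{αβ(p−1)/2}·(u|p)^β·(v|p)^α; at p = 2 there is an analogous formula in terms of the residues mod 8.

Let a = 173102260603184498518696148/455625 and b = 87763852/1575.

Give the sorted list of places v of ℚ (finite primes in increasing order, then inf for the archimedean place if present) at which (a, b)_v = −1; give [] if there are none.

[7, 11, 19, 43, 47, 53]

Mod squares: a ≡ 9396317, b ≡ 112189. Check v ∈ {∞, 2, 3, 5, 7, 11, 19, 31, 37, 43, 47, 53}.
v=19: a=19^1·(≡11), b=19^0·(≡18) mod 19; (11|19)=+1, (18|19)=-1; (−1)^{1·0·9}·(+1)^0·(-1)^1 = -1.
v=5: a=5^-4·(≡2), b=5^-2·(≡4) mod 5; (2|5)=-1, (4|5)=+1; (−1)^{-4·-2·2}·(-1)^-2·(+1)^-4 = +1.
v=43: a=43^1·(≡11), b=43^0·(≡22) mod 43; (11|43)=+1, (22|43)=-1; (−1)^{1·0·21}·(+1)^0·(-1)^1 = -1.
v=37: a=37^2·(≡23), b=37^2·(≡17) mod 37; (23|37)=-1, (17|37)=-1; (−1)^{2·2·18}·(-1)^2·(-1)^2 = +1.
v=7: a=7^3·(≡1), b=7^-1·(≡1) mod 7; (1|7)=+1, (1|7)=+1; (−1)^{3·-1·3}·(+1)^-1·(+1)^3 = -1.
v=53: a=53^1·(≡28), b=53^0·(≡8) mod 53; (28|53)=+1, (8|53)=-1; (−1)^{1·0·26}·(+1)^0·(-1)^1 = -1.
v=47: a=47^4·(≡45), b=47^1·(≡12) mod 47; (45|47)=-1, (12|47)=+1; (−1)^{4·1·23}·(-1)^1·(+1)^4 = -1.
v=∞: 9396317 > 0 and 112189 > 0  ⇒  (a,b)_∞ = +1.
v=11: a=11^4·(≡7), b=11^1·(≡6) mod 11; (7|11)=-1, (6|11)=-1; (−1)^{4·1·5}·(-1)^1·(-1)^4 = -1.
v=31: a=31^3·(≡8), b=31^1·(≡23) mod 31; (8|31)=+1, (23|31)=-1; (−1)^{3·1·15}·(+1)^1·(-1)^3 = +1.
v=2: v_2(a)=2, v_2(b)=2; units ≡ 5, 5 (mod 8); ε·ε+αω+βω = 0·0+2·1+2·1 ≡ 0  ⇒  (a,b)_2 = +1.
v=3: a=3^-6·(≡2), b=3^-2·(≡1) mod 3; (2|3)=-1, (1|3)=+1; (−1)^{-6·-2·1}·(-1)^-2·(+1)^-6 = +1.
|Ram(9396317, 112189)| = 6, even; anisotropic at {7, 11, 19, 43, 47, 53}.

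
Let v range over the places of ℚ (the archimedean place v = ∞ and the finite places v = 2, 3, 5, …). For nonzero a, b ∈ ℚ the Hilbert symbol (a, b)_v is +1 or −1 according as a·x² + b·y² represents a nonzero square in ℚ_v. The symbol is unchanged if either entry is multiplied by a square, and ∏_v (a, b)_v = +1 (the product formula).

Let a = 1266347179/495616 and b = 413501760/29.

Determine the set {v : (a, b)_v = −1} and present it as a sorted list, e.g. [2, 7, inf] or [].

[7, 29, 47, 53]

Mod squares: a ≡ 2491, b ≡ 2313185. Check v ∈ {∞, 2, 3, 5, 7, 11, 23, 29, 31, 43, 47, 53}.
v=5: a=5^0·(≡4), b=5^1·(≡3) mod 5; (4|5)=+1, (3|5)=-1; (−1)^{0·1·2}·(+1)^1·(-1)^0 = +1.
v=43: a=43^0·(≡13), b=43^1·(≡2) mod 43; (13|43)=+1, (2|43)=-1; (−1)^{0·1·21}·(+1)^1·(-1)^0 = +1.
v=11: a=11^-2·(≡5), b=11^0·(≡8) mod 11; (5|11)=+1, (8|11)=-1; (−1)^{-2·0·5}·(+1)^0·(-1)^-2 = +1.
v=2: v_2(a)=-12, v_2(b)=6; units ≡ 3, 1 (mod 8); ε·ε+αω+βω = 1·0+-12·0+6·1 ≡ 0  ⇒  (a,b)_2 = +1.
v=31: a=31^2·(≡24), b=31^0·(≡24) mod 31; (24|31)=-1, (24|31)=-1; (−1)^{2·0·15}·(-1)^0·(-1)^2 = +1.
v=47: a=47^1·(≡8), b=47^0·(≡11) mod 47; (8|47)=+1, (11|47)=-1; (−1)^{1·0·23}·(+1)^0·(-1)^1 = -1.
v=23: a=23^2·(≡22), b=23^0·(≡13) mod 23; (22|23)=-1, (13|23)=+1; (−1)^{2·0·11}·(-1)^0·(+1)^2 = +1.
v=53: a=53^1·(≡44), b=53^1·(≡22) mod 53; (44|53)=+1, (22|53)=-1; (−1)^{1·1·26}·(+1)^1·(-1)^1 = -1.
v=7: a=7^0·(≡3), b=7^1·(≡3) mod 7; (3|7)=-1, (3|7)=-1; (−1)^{0·1·3}·(-1)^1·(-1)^0 = -1.
v=∞: 2491 > 0 and 2313185 > 0  ⇒  (a,b)_∞ = +1.
v=3: a=3^0·(≡1), b=3^4·(≡2) mod 3; (1|3)=+1, (2|3)=-1; (−1)^{0·4·1}·(+1)^4·(-1)^0 = +1.
v=29: a=29^0·(≡15), b=29^-1·(≡11) mod 29; (15|29)=-1, (11|29)=-1; (−1)^{0·-1·14}·(-1)^-1·(-1)^0 = -1.
Ram(2491, 2313185) = {7, 29, 47, 53}; no ℚ_7-point on the conic.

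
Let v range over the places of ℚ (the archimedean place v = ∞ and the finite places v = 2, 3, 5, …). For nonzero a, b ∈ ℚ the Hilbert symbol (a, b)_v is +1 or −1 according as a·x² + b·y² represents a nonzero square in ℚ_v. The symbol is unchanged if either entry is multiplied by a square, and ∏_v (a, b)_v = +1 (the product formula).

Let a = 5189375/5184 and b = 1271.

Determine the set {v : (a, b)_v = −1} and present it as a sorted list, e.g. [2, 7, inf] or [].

[2, 31]

Mod squares: a ≡ 23, b ≡ 1271. Check v ∈ {∞, 2, 3, 5, 19, 23, 31, 41}.
v=2: v_2(a)=-6, v_2(b)=0; units ≡ 7, 7 (mod 8); ε·ε+αω+βω = 1·1+-6·0+0·0 ≡ 1  ⇒  (a,b)_2 = -1.
v=19: a=19^2·(≡9), b=19^0·(≡17) mod 19; (9|19)=+1, (17|19)=+1; (−1)^{2·0·9}·(+1)^0·(+1)^2 = +1.
v=3: a=3^-4·(≡2), b=3^0·(≡2) mod 3; (2|3)=-1, (2|3)=-1; (−1)^{-4·0·1}·(-1)^0·(-1)^-4 = +1.
v=41: a=41^0·(≡39), b=41^1·(≡31) mod 41; (39|41)=+1, (31|41)=+1; (−1)^{0·1·20}·(+1)^1·(+1)^0 = +1.
v=5: a=5^4·(≡2), b=5^0·(≡1) mod 5; (2|5)=-1, (1|5)=+1; (−1)^{4·0·2}·(-1)^0·(+1)^4 = +1.
v=31: a=31^0·(≡23), b=31^1·(≡10) mod 31; (23|31)=-1, (10|31)=+1; (−1)^{0·1·15}·(-1)^1·(+1)^0 = -1.
v=∞: 23 > 0 and 1271 > 0  ⇒  (a,b)_∞ = +1.
v=23: a=23^1·(≡2), b=23^0·(≡6) mod 23; (2|23)=+1, (6|23)=+1; (−1)^{1·0·11}·(+1)^0·(+1)^1 = +1.
(23, 1271 / ℚ) ramifies at {2, 31}: a division algebra.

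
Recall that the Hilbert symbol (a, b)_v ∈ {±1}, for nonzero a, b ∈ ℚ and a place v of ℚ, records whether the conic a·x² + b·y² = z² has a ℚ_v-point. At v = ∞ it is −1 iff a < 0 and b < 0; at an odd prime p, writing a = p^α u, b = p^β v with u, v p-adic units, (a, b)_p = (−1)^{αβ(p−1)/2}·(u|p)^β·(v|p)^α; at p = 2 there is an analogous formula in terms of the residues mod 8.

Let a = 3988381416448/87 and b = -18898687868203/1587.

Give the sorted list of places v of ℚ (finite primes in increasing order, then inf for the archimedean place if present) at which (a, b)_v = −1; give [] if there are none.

Mod squares: a ≡ 21489, b ≡ -12441. Check v ∈ {∞, 2, 3, 11, 13, 17, 19, 23, 29}.
v=23: a=23^0·(≡20), b=23^-2·(≡6) mod 23; (20|23)=-1, (6|23)=+1; (−1)^{0·-2·11}·(-1)^-2·(+1)^0 = +1.
v=17: a=17^0·(≡15), b=17^2·(≡11) mod 17; (15|17)=+1, (11|17)=-1; (−1)^{0·2·8}·(+1)^2·(-1)^0 = +1.
v=29: a=29^-1·(≡6), b=29^1·(≡1) mod 29; (6|29)=+1, (1|29)=+1; (−1)^{-1·1·14}·(+1)^1·(+1)^-1 = +1.
v=∞: 21489 > 0 and -12441 < 0  ⇒  (a,b)_∞ = +1.
v=2: v_2(a)=10, v_2(b)=0; units ≡ 1, 7 (mod 8); ε·ε+αω+βω = 0·1+10·0+0·0 ≡ 0  ⇒  (a,b)_2 = +1.
v=19: a=19^5·(≡18), b=19^4·(≡5) mod 19; (18|19)=-1, (5|19)=+1; (−1)^{5·4·9}·(-1)^4·(+1)^5 = +1.
v=11: a=11^2·(≡2), b=11^3·(≡10) mod 11; (2|11)=-1, (10|11)=-1; (−1)^{2·3·5}·(-1)^3·(-1)^2 = -1.
v=13: a=13^1·(≡6), b=13^1·(≡11) mod 13; (6|13)=-1, (11|13)=-1; (−1)^{1·1·6}·(-1)^1·(-1)^1 = +1.
v=3: a=3^-1·(≡2), b=3^-1·(≡2) mod 3; (2|3)=-1, (2|3)=-1; (−1)^{-1·-1·1}·(-1)^-1·(-1)^-1 = -1.
Ram(21489, -12441) = {3, 11}; no ℚ_3-point on the conic.

[3, 11]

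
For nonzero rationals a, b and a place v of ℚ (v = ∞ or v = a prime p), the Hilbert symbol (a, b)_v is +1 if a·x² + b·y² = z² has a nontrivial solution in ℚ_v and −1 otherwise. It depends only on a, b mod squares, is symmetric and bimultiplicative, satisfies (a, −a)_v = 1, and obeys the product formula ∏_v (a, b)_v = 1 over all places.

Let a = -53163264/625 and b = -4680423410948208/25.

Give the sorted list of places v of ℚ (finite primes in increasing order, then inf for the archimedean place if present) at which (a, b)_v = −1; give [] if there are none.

[17, 29, 31, inf]

(a, b) ≡ (-207669, -6783) mod (ℚ^×)²; places V = {2, 3, 5, 7, 11, 17, 19, 29, 31, ∞}.
(a,b)_17: α=0, u≡12; β=1, v≡9 (mod 17); (12|17)=-1, (9|17)=+1; sign (−1)^0·-1^1·+1^0 = -1.
(a,b)_3: α=1, u≡2; β=3, v≡1 (mod 3); (2|3)=-1, (1|3)=+1; sign (−1)^1·-1^3·+1^1 = +1.
(a,b)_11: α=1, u≡10; β=2, v≡5 (mod 11); (10|11)=-1, (5|11)=+1; sign (−1)^0·-1^2·+1^1 = +1.
(a,b)_5: α=-4, u≡1; β=-2, v≡2 (mod 5); (1|5)=+1, (2|5)=-1; sign (−1)^0·+1^-2·-1^-4 = +1.
(a,b)_7: α=1, u≡5; β=3, v≡2 (mod 7); (5|7)=-1, (2|7)=+1; sign (−1)^1·-1^3·+1^1 = +1.
(a,b)_29: α=1, u≡3; β=2, v≡10 (mod 29); (3|29)=-1, (10|29)=-1; sign (−1)^0·-1^2·-1^1 = -1.
(a,b)_∞: sgn(-207669)=−, sgn(-6783)=−, so -1.
(a,b)_19: α=0, u≡5; β=1, v≡17 (mod 19); (5|19)=+1, (17|19)=+1; sign (−1)^0·+1^1·+1^0 = +1.
(a,b)_2: α=8, β=4; u≡3, v≡1 (mod 8); ε(u)ε(v)=1·0, αω(v)=8·0, βω(u)=4·1; sum ≡ 0  ⇒  +1.
(a,b)_31: α=1, u≡20; β=2, v≡11 (mod 31); (20|31)=+1, (11|31)=-1; sign (−1)^0·+1^2·-1^1 = -1.
|Ram(-207669, -6783)| = 4, even; anisotropic at {17, 29, 31, ∞}.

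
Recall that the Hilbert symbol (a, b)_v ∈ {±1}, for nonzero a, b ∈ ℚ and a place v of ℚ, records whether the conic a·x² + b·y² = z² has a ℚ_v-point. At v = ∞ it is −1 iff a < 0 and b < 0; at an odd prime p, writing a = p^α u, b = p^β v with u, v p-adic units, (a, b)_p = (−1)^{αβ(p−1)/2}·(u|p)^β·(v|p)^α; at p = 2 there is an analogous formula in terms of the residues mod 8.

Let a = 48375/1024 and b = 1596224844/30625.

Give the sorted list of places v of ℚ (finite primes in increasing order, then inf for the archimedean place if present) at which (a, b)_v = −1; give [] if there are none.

(a, b) ≡ (215, 46139) mod (ℚ^×)²; places V = {2, 3, 5, 7, 29, 31, 37, 43, ∞}.
(a,b)_37: α=0, u≡11; β=1, v≡1 (mod 37); (11|37)=+1, (1|37)=+1; sign (−1)^0·+1^1·+1^0 = +1.
(a,b)_7: α=0, u≡6; β=-2, v≡2 (mod 7); (6|7)=-1, (2|7)=+1; sign (−1)^0·-1^-2·+1^0 = +1.
(a,b)_31: α=0, u≡15; β=2, v≡23 (mod 31); (15|31)=-1, (23|31)=-1; sign (−1)^0·-1^2·-1^0 = +1.
(a,b)_43: α=1, u≡26; β=1, v≡9 (mod 43); (26|43)=-1, (9|43)=+1; sign (−1)^1·-1^1·+1^1 = +1.
(a,b)_3: α=2, u≡2; β=2, v≡2 (mod 3); (2|3)=-1, (2|3)=-1; sign (−1)^0·-1^2·-1^2 = +1.
(a,b)_5: α=3, u≡3; β=-4, v≡1 (mod 5); (3|5)=-1, (1|5)=+1; sign (−1)^0·-1^-4·+1^3 = +1.
(a,b)_∞: sgn(215)=+, sgn(46139)=+, so +1.
(a,b)_29: α=0, u≡10; β=1, v≡4 (mod 29); (10|29)=-1, (4|29)=+1; sign (−1)^0·-1^1·+1^0 = -1.
(a,b)_2: α=-10, β=2; u≡7, v≡3 (mod 8); ε(u)ε(v)=1·1, αω(v)=-10·1, βω(u)=2·0; sum ≡ 1  ⇒  -1.
Ram(215, 46139) = {2, 29}; no ℚ_2-point on the conic.

[2, 29]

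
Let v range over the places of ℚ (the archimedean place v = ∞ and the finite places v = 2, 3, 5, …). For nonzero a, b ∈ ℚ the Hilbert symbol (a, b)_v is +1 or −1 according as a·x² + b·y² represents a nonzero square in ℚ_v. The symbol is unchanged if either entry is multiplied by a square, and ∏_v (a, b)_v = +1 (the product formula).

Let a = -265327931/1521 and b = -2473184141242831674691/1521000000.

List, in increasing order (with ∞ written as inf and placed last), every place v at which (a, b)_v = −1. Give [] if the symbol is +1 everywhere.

(a, b) ≡ (-315491, -19) mod (ℚ^×)²; places V = {2, 3, 5, 11, 13, 19, 23, 29, 43, ∞}.
(a,b)_∞: sgn(-315491)=−, sgn(-19)=−, so -1.
(a,b)_3: α=-2, u≡1; β=-2, v≡2 (mod 3); (1|3)=+1, (2|3)=-1; sign (−1)^0·+1^-2·-1^-2 = +1.
(a,b)_29: α=3, u≡22; β=6, v≡19 (mod 29); (22|29)=+1, (19|29)=-1; sign (−1)^0·+1^6·-1^3 = -1.
(a,b)_23: α=1, u≡7; β=2, v≡8 (mod 23); (7|23)=-1, (8|23)=+1; sign (−1)^0·-1^2·+1^1 = +1.
(a,b)_13: α=-2, u≡6; β=-2, v≡5 (mod 13); (6|13)=-1, (5|13)=-1; sign (−1)^0·-1^-2·-1^-2 = +1.
(a,b)_5: α=0, u≡4; β=-6, v≡1 (mod 5); (4|5)=+1, (1|5)=+1; sign (−1)^0·+1^-6·+1^0 = +1.
(a,b)_19: α=0, u≡1; β=1, v≡15 (mod 19); (1|19)=+1, (15|19)=-1; sign (−1)^0·+1^1·-1^0 = +1.
(a,b)_2: α=0, β=-6; u≡5, v≡5 (mod 8); ε(u)ε(v)=0·0, αω(v)=0·1, βω(u)=-6·1; sum ≡ 0  ⇒  +1.
(a,b)_11: α=1, u≡8; β=2, v≡4 (mod 11); (8|11)=-1, (4|11)=+1; sign (−1)^0·-1^2·+1^1 = +1.
(a,b)_43: α=1, u≡24; β=4, v≡1 (mod 43); (24|43)=+1, (1|43)=+1; sign (−1)^0·+1^4·+1^1 = +1.
Ram(-315491, -19) = {29, ∞}; no ℚ_29-point on the conic.

[29, inf]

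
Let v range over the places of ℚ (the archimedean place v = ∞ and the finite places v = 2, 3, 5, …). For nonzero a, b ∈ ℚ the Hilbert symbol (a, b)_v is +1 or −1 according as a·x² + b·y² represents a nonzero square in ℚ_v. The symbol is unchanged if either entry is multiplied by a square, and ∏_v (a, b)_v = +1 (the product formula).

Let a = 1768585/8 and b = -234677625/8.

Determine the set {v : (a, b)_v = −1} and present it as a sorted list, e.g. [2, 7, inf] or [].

Mod squares: a ≡ 20930, b ≡ -210. Check v ∈ {∞, 2, 3, 5, 7, 13, 23}.
v=3: a=3^0·(≡2), b=3^1·(≡2) mod 3; (2|3)=-1, (2|3)=-1; (−1)^{0·1·1}·(-1)^1·(-1)^0 = -1.
v=2: v_2(a)=-3, v_2(b)=-3; units ≡ 1, 7 (mod 8); ε·ε+αω+βω = 0·1+-3·0+-3·0 ≡ 0  ⇒  (a,b)_2 = +1.
v=5: a=5^1·(≡4), b=5^3·(≡3) mod 5; (4|5)=+1, (3|5)=-1; (−1)^{1·3·2}·(+1)^3·(-1)^1 = -1.
v=∞: 20930 > 0 and -210 < 0  ⇒  (a,b)_∞ = +1.
v=23: a=23^1·(≡18), b=23^2·(≡20) mod 23; (18|23)=+1, (20|23)=-1; (−1)^{1·2·11}·(+1)^2·(-1)^1 = -1.
v=13: a=13^3·(≡8), b=13^2·(≡6) mod 13; (8|13)=-1, (6|13)=-1; (−1)^{3·2·6}·(-1)^2·(-1)^3 = -1.
v=7: a=7^1·(≡4), b=7^1·(≡5) mod 7; (4|7)=+1, (5|7)=-1; (−1)^{1·1·3}·(+1)^1·(-1)^1 = +1.
Ram(20930, -210) = {3, 5, 13, 23}; no ℚ_3-point on the conic.

[3, 5, 13, 23]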